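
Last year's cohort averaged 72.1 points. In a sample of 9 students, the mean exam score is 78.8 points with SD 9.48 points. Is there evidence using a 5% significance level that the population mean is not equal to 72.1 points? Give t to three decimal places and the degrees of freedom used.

t = 2.120, df = 8

H0: μ = 72.1; H1: μ ≠ 72.1 (one-sample t-test, two-sided).
t = (x̄ − μ₀)/(s/√n) = (78.8 − 72.1)/(9.48/√9) = 2.120
df = n − 1 = 8
Two-sided p-value ≈ 0.067
Since p ≈ 0.067 > α = 0.05, fail to reject H0; the data do not provide sufficient evidence against H0.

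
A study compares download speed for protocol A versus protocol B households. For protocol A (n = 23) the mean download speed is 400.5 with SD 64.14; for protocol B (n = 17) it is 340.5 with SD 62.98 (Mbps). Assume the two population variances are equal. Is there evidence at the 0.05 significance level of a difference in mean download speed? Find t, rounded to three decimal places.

Let group 1 = protocol A, group 2 = protocol B. H0: μ_1 = μ_2; H1: μ_1 ≠ μ_2 (two-sample pooled-variance t-test, two-sided).
s_p² = [(23−1)·64.14² + (17−1)·62.98²]/(23+17−2) = 4051.85
t = (400.5 − 340.5)/√[4051.85·(1/23 + 1/17)] = 2.947
df = n₁ + n₂ − 2 = 38
Two-sided p-value ≈ 0.005
Since p ≈ 0.005 < α = 0.05, reject H0; the evidence is statistically significant.

2.947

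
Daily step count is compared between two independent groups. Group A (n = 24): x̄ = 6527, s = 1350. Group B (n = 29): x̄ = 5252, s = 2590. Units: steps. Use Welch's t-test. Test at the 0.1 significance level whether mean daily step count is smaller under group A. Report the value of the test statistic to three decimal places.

2.300

Let group 1 = group A, group 2 = group B. H0: μ_1 = μ_2; H1: μ_1 < μ_2 (Welch's two-sample t-test, left-tailed).
t = (x̄_1 − x̄_2)/√(s_1²/n_1 + s_2²/n_2) = (6527 − 5252)/√(1350²/24 + 2590²/29) = 2.300
Welch–Satterthwaite df ≈ 43.67
p-value = P(T ≤ 2.300) ≈ 0.987
Since p ≈ 0.987 > α = 0.1, fail to reject H0; the data do not provide sufficient evidence against H0.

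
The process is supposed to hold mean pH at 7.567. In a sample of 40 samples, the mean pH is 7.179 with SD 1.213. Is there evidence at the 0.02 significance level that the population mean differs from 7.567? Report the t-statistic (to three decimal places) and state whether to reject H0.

H0: μ = 7.567; H1: μ ≠ 7.567 (one-sample t-test, two-sided).
t = (x̄ − μ₀)/(s/√n) = (7.179 − 7.567)/(1.213/√40) = -2.023
df = n − 1 = 39
Two-sided p-value ≈ 0.0500
Since p ≈ 0.0500 > α = 0.02, fail to reject H0; the evidence is not statistically significant.

t = -2.023; fail to reject H0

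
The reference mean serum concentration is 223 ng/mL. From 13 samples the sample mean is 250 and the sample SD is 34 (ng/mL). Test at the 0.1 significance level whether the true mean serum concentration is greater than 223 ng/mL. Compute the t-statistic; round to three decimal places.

H0: μ = 223; H1: μ > 223 (one-sample t-test, right-tailed).
t = (x̄ − μ₀)/(s/√n) = (250 − 223)/(34/√13) = 2.863
df = n − 1 = 12
p-value = P(T ≥ 2.863) ≈ 0.0071
Since p ≈ 0.0071 < α = 0.1, reject H0; the data support H1.

2.863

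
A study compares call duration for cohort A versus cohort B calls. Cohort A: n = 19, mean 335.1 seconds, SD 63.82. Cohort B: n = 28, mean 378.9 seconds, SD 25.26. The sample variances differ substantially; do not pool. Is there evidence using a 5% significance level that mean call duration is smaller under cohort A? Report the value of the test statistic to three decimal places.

Let group 1 = cohort A, group 2 = cohort B. H0: μ_1 = μ_2; H1: μ_1 < μ_2 (Welch's two-sample t-test, left-tailed).
t = (x̄_1 − x̄_2)/√(s_1²/n_1 + s_2²/n_2) = (335.1 − 378.9)/√(63.82²/19 + 25.26²/28) = -2.844
Welch–Satterthwaite df ≈ 21.87
p-value = P(T ≤ -2.844) ≈ 0.0047
Since p ≈ 0.0047 < α = 0.05, reject H0; the data support H1.

-2.844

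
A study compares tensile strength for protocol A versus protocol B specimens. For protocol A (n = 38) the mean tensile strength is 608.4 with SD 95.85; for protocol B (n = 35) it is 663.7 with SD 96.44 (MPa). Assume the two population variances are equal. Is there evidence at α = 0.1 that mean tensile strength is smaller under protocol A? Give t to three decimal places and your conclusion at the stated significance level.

Let group 1 = protocol A, group 2 = protocol B. H0: μ_1 = μ_2; H1: μ_1 < μ_2 (two-sample pooled-variance t-test, left-tailed).
s_p² = [(38−1)·95.85² + (35−1)·96.44²]/(38+35−2) = 9241.55
t = (608.4 − 663.7)/√[9241.55·(1/38 + 1/35)] = -2.455
df = n₁ + n₂ − 2 = 71
p-value = P(T ≤ -2.455) ≈ 0.0083
Since p ≈ 0.0083 < α = 0.1, reject H0; the evidence is statistically significant.

t = -2.455; reject H0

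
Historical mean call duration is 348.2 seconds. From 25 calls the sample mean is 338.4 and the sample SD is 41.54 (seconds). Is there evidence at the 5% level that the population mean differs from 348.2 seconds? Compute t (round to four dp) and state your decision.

t = -1.1796; fail to reject H0

H0: μ = 348.2; H1: μ ≠ 348.2 (one-sample t-test, two-sided).
t = (x̄ − μ₀)/(s/√n) = (338.4 − 348.2)/(41.54/√25) = -1.1796
df = n − 1 = 24
Two-sided p-value ≈ 0.250
Since p ≈ 0.250 > α = 0.05, fail to reject H0; the evidence is not statistically significant.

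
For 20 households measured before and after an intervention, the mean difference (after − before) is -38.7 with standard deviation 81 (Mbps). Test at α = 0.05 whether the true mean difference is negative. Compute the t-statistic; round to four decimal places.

H0: μ_d = 0; H1: μ_d < 0 (paired t-test on the differences, left-tailed).
t = d̄/(s_d/√n) = -38.7/(81/√20) = -2.1367
df = n − 1 = 19
p-value = P(T ≤ -2.1367) ≈ 0.0229
Since p ≈ 0.0229 < α = 0.05, reject H0; the evidence is statistically significant.

-2.1367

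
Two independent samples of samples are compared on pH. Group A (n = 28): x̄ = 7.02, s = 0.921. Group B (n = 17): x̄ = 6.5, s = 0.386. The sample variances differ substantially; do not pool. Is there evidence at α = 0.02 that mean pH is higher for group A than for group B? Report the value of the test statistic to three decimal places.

Let group 1 = group A, group 2 = group B. H0: μ_1 = μ_2; H1: μ_1 > μ_2 (Welch's two-sample t-test, right-tailed).
t = (x̄_1 − x̄_2)/√(s_1²/n_1 + s_2²/n_2) = (7.02 − 6.5)/√(0.921²/28 + 0.386²/17) = 2.631
Welch–Satterthwaite df ≈ 39.33
p-value = P(T ≥ 2.631) ≈ 0.0060
Since p ≈ 0.0060 < α = 0.02, reject H0; the data support H1.

2.631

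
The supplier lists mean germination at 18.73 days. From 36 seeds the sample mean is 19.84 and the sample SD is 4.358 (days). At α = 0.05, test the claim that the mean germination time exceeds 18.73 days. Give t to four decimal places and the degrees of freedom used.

H0: μ = 18.73; H1: μ > 18.73 (one-sample t-test, right-tailed).
t = (x̄ − μ₀)/(s/√n) = (19.84 − 18.73)/(4.358/√36) = 1.5282
df = n − 1 = 35
p-value = P(T ≥ 1.5282) ≈ 0.0677
Since p ≈ 0.0677 > α = 0.05, fail to reject H0; the data do not provide sufficient evidence against H0.

t = 1.5282, df = 35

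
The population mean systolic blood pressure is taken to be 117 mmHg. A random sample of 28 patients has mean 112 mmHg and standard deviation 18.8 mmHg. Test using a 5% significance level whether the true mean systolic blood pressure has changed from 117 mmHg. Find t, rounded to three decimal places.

-1.407

H0: μ = 117; H1: μ ≠ 117 (one-sample t-test, two-sided).
t = (x̄ − μ₀)/(s/√n) = (112 − 117)/(18.8/√28) = -1.407
df = n − 1 = 27
Two-sided p-value ≈ 0.1707
Since p ≈ 0.1707 > α = 0.05, fail to reject H0; the evidence is not statistically significant.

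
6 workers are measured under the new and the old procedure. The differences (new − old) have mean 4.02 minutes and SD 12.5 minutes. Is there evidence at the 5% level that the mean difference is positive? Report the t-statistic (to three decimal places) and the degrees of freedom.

H0: μ_d = 0; H1: μ_d > 0 (paired t-test on the differences, right-tailed).
t = d̄/(s_d/√n) = 4.02/(12.5/√6) = 0.788
df = n − 1 = 5
p-value = P(T ≥ 0.788) ≈ 0.2333
Since p ≈ 0.2333 > α = 0.05, fail to reject H0; the evidence is not statistically significant.

t = 0.788, df = 5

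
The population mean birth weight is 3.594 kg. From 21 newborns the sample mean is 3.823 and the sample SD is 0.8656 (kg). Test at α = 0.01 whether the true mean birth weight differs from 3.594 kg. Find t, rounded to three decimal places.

H0: μ = 3.594; H1: μ ≠ 3.594 (one-sample t-test, two-sided).
t = (x̄ − μ₀)/(s/√n) = (3.823 − 3.594)/(0.8656/√21) = 1.212
df = n − 1 = 20
Two-sided p-value ≈ 0.2395
Since p ≈ 0.2395 > α = 0.01, fail to reject H0; the evidence is not statistically significant.

1.212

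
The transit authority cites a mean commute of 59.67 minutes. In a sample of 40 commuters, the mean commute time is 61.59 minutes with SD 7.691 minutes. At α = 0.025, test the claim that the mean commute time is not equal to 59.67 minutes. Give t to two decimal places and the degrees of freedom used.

t = 1.58, df = 39

H0: μ = 59.67; H1: μ ≠ 59.67 (one-sample t-test, two-sided).
t = (x̄ − μ₀)/(s/√n) = (61.59 − 59.67)/(7.691/√40) = 1.58
df = n − 1 = 39
Two-sided p-value ≈ 0.1224
Since p ≈ 0.1224 > α = 0.025, fail to reject H0; the evidence is not statistically significant.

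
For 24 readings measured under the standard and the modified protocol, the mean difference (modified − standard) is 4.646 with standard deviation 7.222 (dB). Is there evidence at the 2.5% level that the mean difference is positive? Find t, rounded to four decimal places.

H0: μ_d = 0; H1: μ_d > 0 (paired t-test on the differences, right-tailed).
t = d̄/(s_d/√n) = 4.646/(7.222/√24) = 3.1516
df = n − 1 = 23
p-value = P(T ≥ 3.1516) ≈ 0.0022
Since p ≈ 0.0022 < α = 0.025, reject H0; the evidence is statistically significant.

3.1516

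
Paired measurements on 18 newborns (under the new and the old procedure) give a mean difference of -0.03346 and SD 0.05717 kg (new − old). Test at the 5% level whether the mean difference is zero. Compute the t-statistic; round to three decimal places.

H0: μ_d = 0; H1: μ_d ≠ 0 (paired t-test on the differences, two-sided).
t = d̄/(s_d/√n) = -0.03346/(0.05717/√18) = -2.483
df = n − 1 = 17
Two-sided p-value ≈ 0.0238
Since p ≈ 0.0238 < α = 0.05, reject H0; the data support H1.

-2.483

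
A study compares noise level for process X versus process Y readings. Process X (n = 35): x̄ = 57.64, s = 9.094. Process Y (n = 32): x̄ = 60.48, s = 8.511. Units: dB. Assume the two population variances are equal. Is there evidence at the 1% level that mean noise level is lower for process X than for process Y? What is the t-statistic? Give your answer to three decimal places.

-1.316

Let group 1 = process X, group 2 = process Y. H0: μ_1 = μ_2; H1: μ_1 < μ_2 (two-sample pooled-variance t-test, left-tailed).
s_p² = [(35−1)·9.094² + (32−1)·8.511²]/(35+32−2) = 77.8058
t = (57.64 − 60.48)/√[77.8058·(1/35 + 1/32)] = -1.316
df = n₁ + n₂ − 2 = 65
p-value = P(T ≤ -1.316) ≈ 0.096
Since p ≈ 0.096 > α = 0.01, fail to reject H0; the evidence is not statistically significant.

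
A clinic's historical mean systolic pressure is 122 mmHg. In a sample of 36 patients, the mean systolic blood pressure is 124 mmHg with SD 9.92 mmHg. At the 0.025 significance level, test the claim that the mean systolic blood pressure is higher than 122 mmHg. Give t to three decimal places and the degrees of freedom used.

H0: μ = 122; H1: μ > 122 (one-sample t-test, right-tailed).
t = (x̄ − μ₀)/(s/√n) = (124 − 122)/(9.92/√36) = 1.210
df = n − 1 = 35
p-value = P(T ≥ 1.210) ≈ 0.117
Since p ≈ 0.117 > α = 0.025, fail to reject H0; the evidence is not statistically significant.

t = 1.210, df = 35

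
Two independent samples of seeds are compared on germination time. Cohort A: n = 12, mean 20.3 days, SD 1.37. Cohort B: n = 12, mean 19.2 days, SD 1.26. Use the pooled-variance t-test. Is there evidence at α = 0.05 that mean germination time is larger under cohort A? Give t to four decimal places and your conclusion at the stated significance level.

t = 2.0472; reject H0

Let group 1 = cohort A, group 2 = cohort B. H0: μ_1 = μ_2; H1: μ_1 > μ_2 (two-sample pooled-variance t-test, right-tailed).
s_p² = [(12−1)·1.37² + (12−1)·1.26²]/(12+12−2) = 1.73225
t = (20.3 − 19.2)/√[1.73225·(1/12 + 1/12)] = 2.0472
df = n₁ + n₂ − 2 = 22
p-value = P(T ≥ 2.0472) ≈ 0.0264
Since p ≈ 0.0264 < α = 0.05, reject H0; the evidence is statistically significant.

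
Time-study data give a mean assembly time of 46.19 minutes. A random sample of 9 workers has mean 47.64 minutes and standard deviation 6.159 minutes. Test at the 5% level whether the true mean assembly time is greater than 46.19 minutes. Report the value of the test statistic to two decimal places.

H0: μ = 46.19; H1: μ > 46.19 (one-sample t-test, right-tailed).
t = (x̄ − μ₀)/(s/√n) = (47.64 − 46.19)/(6.159/√9) = 0.71
df = n − 1 = 8
p-value = P(T ≥ 0.71) ≈ 0.2500
Since p ≈ 0.2500 > α = 0.05, fail to reject H0; the evidence is not statistically significant.

0.71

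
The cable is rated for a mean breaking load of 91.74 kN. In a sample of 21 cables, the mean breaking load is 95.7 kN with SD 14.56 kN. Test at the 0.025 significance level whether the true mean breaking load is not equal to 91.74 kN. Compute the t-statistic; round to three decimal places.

H0: μ = 91.74; H1: μ ≠ 91.74 (one-sample t-test, two-sided).
t = (x̄ − μ₀)/(s/√n) = (95.7 − 91.74)/(14.56/√21) = 1.246
df = n − 1 = 20
Two-sided p-value ≈ 0.2270
Since p ≈ 0.2270 > α = 0.025, fail to reject H0; the data do not provide sufficient evidence against H0.

1.246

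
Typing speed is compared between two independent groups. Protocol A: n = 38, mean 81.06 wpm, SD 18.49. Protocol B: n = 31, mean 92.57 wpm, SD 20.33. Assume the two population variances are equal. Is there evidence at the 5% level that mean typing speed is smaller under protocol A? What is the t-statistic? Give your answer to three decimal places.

Let group 1 = protocol A, group 2 = protocol B. H0: μ_1 = μ_2; H1: μ_1 < μ_2 (two-sample pooled-variance t-test, left-tailed).
s_p² = [(38−1)·18.49² + (31−1)·20.33²]/(38+31−2) = 373.863
t = (81.06 − 92.57)/√[373.863·(1/38 + 1/31)] = -2.460
df = n₁ + n₂ − 2 = 67
p-value = P(T ≤ -2.460) ≈ 0.0082
Since p ≈ 0.0082 < α = 0.05, reject H0; the data support H1.

-2.460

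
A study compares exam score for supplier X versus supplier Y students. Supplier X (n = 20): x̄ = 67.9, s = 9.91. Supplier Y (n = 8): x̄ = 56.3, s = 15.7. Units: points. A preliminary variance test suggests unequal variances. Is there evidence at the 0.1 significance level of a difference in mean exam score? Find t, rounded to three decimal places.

Let group 1 = supplier X, group 2 = supplier Y. H0: μ_1 = μ_2; H1: μ_1 ≠ μ_2 (Welch's two-sample t-test, two-sided).
t = (x̄_1 − x̄_2)/√(s_1²/n_1 + s_2²/n_2) = (67.9 − 56.3)/√(9.91²/20 + 15.7²/8) = 1.941
Welch–Satterthwaite df ≈ 9.32
Two-sided p-value ≈ 0.0831
Since p ≈ 0.0831 < α = 0.1, reject H0; the data support H1.

1.941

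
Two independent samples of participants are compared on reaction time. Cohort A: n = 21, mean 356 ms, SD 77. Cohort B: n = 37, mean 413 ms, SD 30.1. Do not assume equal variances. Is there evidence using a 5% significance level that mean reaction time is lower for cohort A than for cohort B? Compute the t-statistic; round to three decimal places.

Let group 1 = cohort A, group 2 = cohort B. H0: μ_1 = μ_2; H1: μ_1 < μ_2 (Welch's two-sample t-test, left-tailed).
t = (x̄_1 − x̄_2)/√(s_1²/n_1 + s_2²/n_2) = (356 − 413)/√(77²/21 + 30.1²/37) = -3.254
Welch–Satterthwaite df ≈ 23.52
p-value = P(T ≤ -3.254) ≈ 0.0017
Since p ≈ 0.0017 < α = 0.05, reject H0; the data support H1.

-3.254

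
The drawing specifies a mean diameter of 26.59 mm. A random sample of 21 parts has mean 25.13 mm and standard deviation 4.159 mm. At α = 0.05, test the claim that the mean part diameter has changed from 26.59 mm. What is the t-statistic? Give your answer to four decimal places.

H0: μ = 26.59; H1: μ ≠ 26.59 (one-sample t-test, two-sided).
t = (x̄ − μ₀)/(s/√n) = (25.13 − 26.59)/(4.159/√21) = -1.6087
df = n − 1 = 20
Two-sided p-value ≈ 0.1234
Since p ≈ 0.1234 > α = 0.05, fail to reject H0; the data do not provide sufficient evidence against H0.

-1.6087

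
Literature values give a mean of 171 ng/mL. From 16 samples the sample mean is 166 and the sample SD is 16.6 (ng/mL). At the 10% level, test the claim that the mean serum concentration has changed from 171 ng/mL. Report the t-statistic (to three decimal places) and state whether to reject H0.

H0: μ = 171; H1: μ ≠ 171 (one-sample t-test, two-sided).
t = (x̄ − μ₀)/(s/√n) = (166 − 171)/(16.6/√16) = -1.205
df = n − 1 = 15
Two-sided p-value ≈ 0.247
Since p ≈ 0.247 > α = 0.1, fail to reject H0; the data do not provide sufficient evidence against H0.

t = -1.205; fail to reject H0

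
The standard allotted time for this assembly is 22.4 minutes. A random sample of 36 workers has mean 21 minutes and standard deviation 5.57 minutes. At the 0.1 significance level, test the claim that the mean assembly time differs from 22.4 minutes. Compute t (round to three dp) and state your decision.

t = -1.508; fail to reject H0

H0: μ = 22.4; H1: μ ≠ 22.4 (one-sample t-test, two-sided).
t = (x̄ − μ₀)/(s/√n) = (21 − 22.4)/(5.57/√36) = -1.508
df = n − 1 = 35
Two-sided p-value ≈ 0.141
Since p ≈ 0.141 > α = 0.1, fail to reject H0; the evidence is not statistically significant.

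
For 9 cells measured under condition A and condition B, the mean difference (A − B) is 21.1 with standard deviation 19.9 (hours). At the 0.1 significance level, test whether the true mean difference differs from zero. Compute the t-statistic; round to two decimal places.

H0: μ_d = 0; H1: μ_d ≠ 0 (paired t-test on the differences, two-sided).
t = d̄/(s_d/√n) = 21.1/(19.9/√9) = 3.18
df = n − 1 = 8
Two-sided p-value ≈ 0.013
Since p ≈ 0.013 < α = 0.1, reject H0; the data support H1.

3.18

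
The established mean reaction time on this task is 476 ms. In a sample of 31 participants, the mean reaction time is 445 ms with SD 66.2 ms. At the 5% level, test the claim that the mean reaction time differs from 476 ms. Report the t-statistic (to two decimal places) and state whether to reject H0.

t = -2.61; reject H0

H0: μ = 476; H1: μ ≠ 476 (one-sample t-test, two-sided).
t = (x̄ − μ₀)/(s/√n) = (445 − 476)/(66.2/√31) = -2.61
df = n − 1 = 30
Two-sided p-value ≈ 0.014
Since p ≈ 0.014 < α = 0.05, reject H0; the data support H1.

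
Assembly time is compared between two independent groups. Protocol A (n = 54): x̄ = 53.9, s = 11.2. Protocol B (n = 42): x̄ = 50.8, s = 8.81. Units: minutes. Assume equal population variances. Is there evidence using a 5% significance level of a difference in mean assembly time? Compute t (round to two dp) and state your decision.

Let group 1 = protocol A, group 2 = protocol B. H0: μ_1 = μ_2; H1: μ_1 ≠ μ_2 (two-sample pooled-variance t-test, two-sided).
s_p² = [(54−1)·11.2² + (42−1)·8.81²]/(54+42−2) = 104.581
t = (53.9 − 50.8)/√[104.581·(1/54 + 1/42)] = 1.47
df = n₁ + n₂ − 2 = 94
Two-sided p-value ≈ 0.144
Since p ≈ 0.144 > α = 0.05, fail to reject H0; the data do not provide sufficient evidence against H0.

t = 1.47; fail to reject H0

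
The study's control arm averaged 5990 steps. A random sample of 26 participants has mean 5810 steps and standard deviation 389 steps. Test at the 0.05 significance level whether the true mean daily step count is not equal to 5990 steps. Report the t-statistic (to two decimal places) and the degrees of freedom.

t = -2.36, df = 25

H0: μ = 5990; H1: μ ≠ 5990 (one-sample t-test, two-sided).
t = (x̄ − μ₀)/(s/√n) = (5810 − 5990)/(389/√26) = -2.36
df = n − 1 = 25
Two-sided p-value ≈ 0.0264
Since p ≈ 0.0264 < α = 0.05, reject H0; the data support H1.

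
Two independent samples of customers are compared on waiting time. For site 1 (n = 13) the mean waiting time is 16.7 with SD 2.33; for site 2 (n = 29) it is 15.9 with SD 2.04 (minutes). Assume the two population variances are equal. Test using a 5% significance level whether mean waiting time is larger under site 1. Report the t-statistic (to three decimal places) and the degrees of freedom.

t = 1.125, df = 40

Let group 1 = site 1, group 2 = site 2. H0: μ_1 = μ_2; H1: μ_1 > μ_2 (two-sample pooled-variance t-test, right-tailed).
s_p² = [(13−1)·2.33² + (29−1)·2.04²]/(13+29−2) = 4.54179
t = (16.7 − 15.9)/√[4.54179·(1/13 + 1/29)] = 1.125
df = n₁ + n₂ − 2 = 40
p-value = P(T ≥ 1.125) ≈ 0.1337
Since p ≈ 0.1337 > α = 0.05, fail to reject H0; the data do not provide sufficient evidence against H0.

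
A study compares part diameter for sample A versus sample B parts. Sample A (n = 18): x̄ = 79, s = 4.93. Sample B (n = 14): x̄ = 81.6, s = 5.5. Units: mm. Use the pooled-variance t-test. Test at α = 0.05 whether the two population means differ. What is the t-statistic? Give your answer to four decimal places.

-1.4073

Let group 1 = sample A, group 2 = sample B. H0: μ_1 = μ_2; H1: μ_1 ≠ μ_2 (two-sample pooled-variance t-test, two-sided).
s_p² = [(18−1)·4.93² + (14−1)·5.5²]/(18+14−2) = 26.8811
t = (79 − 81.6)/√[26.8811·(1/18 + 1/14)] = -1.4073
df = n₁ + n₂ − 2 = 30
Two-sided p-value ≈ 0.1696
Since p ≈ 0.1696 > α = 0.05, fail to reject H0; the data do not provide sufficient evidence against H0.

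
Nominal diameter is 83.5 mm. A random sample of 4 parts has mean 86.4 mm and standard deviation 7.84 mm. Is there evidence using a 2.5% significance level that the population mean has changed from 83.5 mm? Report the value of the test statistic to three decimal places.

0.740

H0: μ = 83.5; H1: μ ≠ 83.5 (one-sample t-test, two-sided).
t = (x̄ − μ₀)/(s/√n) = (86.4 − 83.5)/(7.84/√4) = 0.740
df = n − 1 = 3
Two-sided p-value ≈ 0.5131
Since p ≈ 0.5131 > α = 0.025, fail to reject H0; the data do not provide sufficient evidence against H0.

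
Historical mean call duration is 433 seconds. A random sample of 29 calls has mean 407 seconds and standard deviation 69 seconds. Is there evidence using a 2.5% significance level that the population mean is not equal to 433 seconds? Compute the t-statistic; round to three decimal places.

H0: μ = 433; H1: μ ≠ 433 (one-sample t-test, two-sided).
t = (x̄ − μ₀)/(s/√n) = (407 − 433)/(69/√29) = -2.029
df = n − 1 = 28
Two-sided p-value ≈ 0.0520
Since p ≈ 0.0520 > α = 0.025, fail to reject H0; the data do not provide sufficient evidence against H0.

-2.029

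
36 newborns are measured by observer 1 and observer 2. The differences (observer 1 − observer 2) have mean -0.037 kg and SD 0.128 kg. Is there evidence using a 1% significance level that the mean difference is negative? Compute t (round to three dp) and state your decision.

H0: μ_d = 0; H1: μ_d < 0 (paired t-test on the differences, left-tailed).
t = d̄/(s_d/√n) = -0.037/(0.128/√36) = -1.734
df = n − 1 = 35
p-value = P(T ≤ -1.734) ≈ 0.046
Since p ≈ 0.046 > α = 0.01, fail to reject H0; the evidence is not statistically significant.

t = -1.734; fail to reject H0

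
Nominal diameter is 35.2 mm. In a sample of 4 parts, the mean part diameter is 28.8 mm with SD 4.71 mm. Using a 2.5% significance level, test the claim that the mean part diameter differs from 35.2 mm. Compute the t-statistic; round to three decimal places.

H0: μ = 35.2; H1: μ ≠ 35.2 (one-sample t-test, two-sided).
t = (x̄ − μ₀)/(s/√n) = (28.8 − 35.2)/(4.71/√4) = -2.718
df = n − 1 = 3
Two-sided p-value ≈ 0.073
Since p ≈ 0.073 > α = 0.025, fail to reject H0; the data do not provide sufficient evidence against H0.

-2.718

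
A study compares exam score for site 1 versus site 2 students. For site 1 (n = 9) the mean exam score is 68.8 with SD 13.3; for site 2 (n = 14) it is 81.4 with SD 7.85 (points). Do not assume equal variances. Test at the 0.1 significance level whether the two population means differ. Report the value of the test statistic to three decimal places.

Let group 1 = site 1, group 2 = site 2. H0: μ_1 = μ_2; H1: μ_1 ≠ μ_2 (Welch's two-sample t-test, two-sided).
t = (x̄_1 − x̄_2)/√(s_1²/n_1 + s_2²/n_2) = (68.8 − 81.4)/√(13.3²/9 + 7.85²/14) = -2.569
Welch–Satterthwaite df ≈ 11.63
Two-sided p-value ≈ 0.0251
Since p ≈ 0.0251 < α = 0.1, reject H0; the evidence is statistically significant.

-2.569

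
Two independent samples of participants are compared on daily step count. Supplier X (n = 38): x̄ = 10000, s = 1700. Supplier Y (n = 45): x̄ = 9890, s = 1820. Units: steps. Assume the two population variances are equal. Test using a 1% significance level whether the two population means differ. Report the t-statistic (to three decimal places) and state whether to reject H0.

Let group 1 = supplier X, group 2 = supplier Y. H0: μ_1 = μ_2; H1: μ_1 ≠ μ_2 (two-sample pooled-variance t-test, two-sided).
s_p² = [(38−1)·1700² + (45−1)·1820²]/(38+45−2) = 3119450
t = (10000 − 9890)/√[3119450·(1/38 + 1/45)] = 0.283
df = n₁ + n₂ − 2 = 81
Two-sided p-value ≈ 0.7781
Since p ≈ 0.7781 > α = 0.01, fail to reject H0; the evidence is not statistically significant.

t = 0.283; fail to reject H0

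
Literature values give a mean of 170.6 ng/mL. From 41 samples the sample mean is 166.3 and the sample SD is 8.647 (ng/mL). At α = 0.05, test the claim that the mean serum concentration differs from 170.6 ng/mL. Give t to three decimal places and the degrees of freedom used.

t = -3.184, df = 40

H0: μ = 170.6; H1: μ ≠ 170.6 (one-sample t-test, two-sided).
t = (x̄ − μ₀)/(s/√n) = (166.3 − 170.6)/(8.647/√41) = -3.184
df = n − 1 = 40
Two-sided p-value ≈ 0.0028
Since p ≈ 0.0028 < α = 0.05, reject H0; the data support H1.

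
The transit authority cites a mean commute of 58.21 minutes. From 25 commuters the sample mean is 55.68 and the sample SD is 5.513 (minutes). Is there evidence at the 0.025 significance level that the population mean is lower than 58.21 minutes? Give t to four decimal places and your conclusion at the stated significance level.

t = -2.2946; reject H0

H0: μ = 58.21; H1: μ < 58.21 (one-sample t-test, left-tailed).
t = (x̄ − μ₀)/(s/√n) = (55.68 − 58.21)/(5.513/√25) = -2.2946
df = n − 1 = 24
p-value = P(T ≤ -2.2946) ≈ 0.015
Since p ≈ 0.015 < α = 0.025, reject H0; the data support H1.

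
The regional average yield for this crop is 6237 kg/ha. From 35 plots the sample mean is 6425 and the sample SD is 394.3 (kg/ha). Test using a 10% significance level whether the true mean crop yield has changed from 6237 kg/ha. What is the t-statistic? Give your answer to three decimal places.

H0: μ = 6237; H1: μ ≠ 6237 (one-sample t-test, two-sided).
t = (x̄ − μ₀)/(s/√n) = (6425 − 6237)/(394.3/√35) = 2.821
df = n − 1 = 34
Two-sided p-value ≈ 0.008
Since p ≈ 0.008 < α = 0.1, reject H0; the data support H1.

2.821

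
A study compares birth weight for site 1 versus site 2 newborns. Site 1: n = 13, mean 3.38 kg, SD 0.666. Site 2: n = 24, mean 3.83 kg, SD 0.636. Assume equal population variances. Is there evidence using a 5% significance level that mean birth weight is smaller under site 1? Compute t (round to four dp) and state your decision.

t = -2.0214; reject H0

Let group 1 = site 1, group 2 = site 2. H0: μ_1 = μ_2; H1: μ_1 < μ_2 (two-sample pooled-variance t-test, left-tailed).
s_p² = [(13−1)·0.666² + (24−1)·0.636²]/(13+24−2) = 0.417888
t = (3.38 − 3.83)/√[0.417888·(1/13 + 1/24)] = -2.0214
df = n₁ + n₂ − 2 = 35
p-value = P(T ≤ -2.0214) ≈ 0.025
Since p ≈ 0.025 < α = 0.05, reject H0; the evidence is statistically significant.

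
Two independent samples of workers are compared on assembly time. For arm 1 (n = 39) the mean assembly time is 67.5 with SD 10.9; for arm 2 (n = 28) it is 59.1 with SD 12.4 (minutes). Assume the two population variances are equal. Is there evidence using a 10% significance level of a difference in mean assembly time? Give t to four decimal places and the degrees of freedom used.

t = 2.9369, df = 65

Let group 1 = arm 1, group 2 = arm 2. H0: μ_1 = μ_2; H1: μ_1 ≠ μ_2 (two-sample pooled-variance t-test, two-sided).
s_p² = [(39−1)·10.9² + (28−1)·12.4²]/(39+28−2) = 133.328
t = (67.5 − 59.1)/√[133.328·(1/39 + 1/28)] = 2.9369
df = n₁ + n₂ − 2 = 65
Two-sided p-value ≈ 0.005
Since p ≈ 0.005 < α = 0.1, reject H0; the evidence is statistically significant.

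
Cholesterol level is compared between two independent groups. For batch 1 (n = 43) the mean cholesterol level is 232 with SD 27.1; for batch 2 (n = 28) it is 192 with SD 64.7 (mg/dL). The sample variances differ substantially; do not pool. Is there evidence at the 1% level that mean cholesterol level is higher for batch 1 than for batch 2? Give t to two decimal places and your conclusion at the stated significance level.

Let group 1 = batch 1, group 2 = batch 2. H0: μ_1 = μ_2; H1: μ_1 > μ_2 (Welch's two-sample t-test, right-tailed).
t = (x̄_1 − x̄_2)/√(s_1²/n_1 + s_2²/n_2) = (232 − 192)/√(27.1²/43 + 64.7²/28) = 3.10
Welch–Satterthwaite df ≈ 33.24
p-value = P(T ≥ 3.10) ≈ 0.002
Since p ≈ 0.002 < α = 0.01, reject H0; the evidence is statistically significant.

t = 3.10; reject H0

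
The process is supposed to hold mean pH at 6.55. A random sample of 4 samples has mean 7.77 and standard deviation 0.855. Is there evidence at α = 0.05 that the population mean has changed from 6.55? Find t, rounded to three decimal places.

H0: μ = 6.55; H1: μ ≠ 6.55 (one-sample t-test, two-sided).
t = (x̄ − μ₀)/(s/√n) = (7.77 − 6.55)/(0.855/√4) = 2.854
df = n − 1 = 3
Two-sided p-value ≈ 0.0649
Since p ≈ 0.0649 > α = 0.05, fail to reject H0; the data do not provide sufficient evidence against H0.

2.854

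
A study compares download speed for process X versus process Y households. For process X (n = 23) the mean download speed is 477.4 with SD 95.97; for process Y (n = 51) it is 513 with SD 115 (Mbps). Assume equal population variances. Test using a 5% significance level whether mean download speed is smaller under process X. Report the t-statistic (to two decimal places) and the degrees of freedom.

t = -1.29, df = 72

Let group 1 = process X, group 2 = process Y. H0: μ_1 = μ_2; H1: μ_1 < μ_2 (two-sample pooled-variance t-test, left-tailed).
s_p² = [(23−1)·95.97² + (51−1)·115²]/(23+51−2) = 11998.3
t = (477.4 − 513)/√[11998.3·(1/23 + 1/51)] = -1.29
df = n₁ + n₂ − 2 = 72
p-value = P(T ≤ -1.29) ≈ 0.100
Since p ≈ 0.100 > α = 0.05, fail to reject H0; the data do not provide sufficient evidence against H0.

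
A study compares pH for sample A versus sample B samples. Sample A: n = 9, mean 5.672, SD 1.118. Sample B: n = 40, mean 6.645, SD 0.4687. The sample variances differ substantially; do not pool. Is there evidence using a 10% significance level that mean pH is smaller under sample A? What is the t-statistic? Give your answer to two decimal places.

-2.56

Let group 1 = sample A, group 2 = sample B. H0: μ_1 = μ_2; H1: μ_1 < μ_2 (Welch's two-sample t-test, left-tailed).
t = (x̄_1 − x̄_2)/√(s_1²/n_1 + s_2²/n_2) = (5.672 − 6.645)/√(1.118²/9 + 0.4687²/40) = -2.56
Welch–Satterthwaite df ≈ 8.64
p-value = P(T ≤ -2.56) ≈ 0.0158
Since p ≈ 0.0158 < α = 0.1, reject H0; the data support H1.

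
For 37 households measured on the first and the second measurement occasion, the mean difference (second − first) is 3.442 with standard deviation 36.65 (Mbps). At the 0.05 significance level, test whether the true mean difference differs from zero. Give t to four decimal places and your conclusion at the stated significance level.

t = 0.5713; fail to reject H0

H0: μ_d = 0; H1: μ_d ≠ 0 (paired t-test on the differences, two-sided).
t = d̄/(s_d/√n) = 3.442/(36.65/√37) = 0.5713
df = n − 1 = 36
Two-sided p-value ≈ 0.5714
Since p ≈ 0.5714 > α = 0.05, fail to reject H0; the data do not provide sufficient evidence against H0.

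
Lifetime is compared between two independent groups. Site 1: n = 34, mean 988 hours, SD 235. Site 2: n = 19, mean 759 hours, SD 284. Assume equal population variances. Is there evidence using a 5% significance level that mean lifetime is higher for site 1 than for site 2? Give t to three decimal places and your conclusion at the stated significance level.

t = 3.155; reject H0

Let group 1 = site 1, group 2 = site 2. H0: μ_1 = μ_2; H1: μ_1 > μ_2 (two-sample pooled-variance t-test, right-tailed).
s_p² = [(34−1)·235² + (19−1)·284²]/(34+19−2) = 64200.6
t = (988 − 759)/√[64200.6·(1/34 + 1/19)] = 3.155
df = n₁ + n₂ − 2 = 51
p-value = P(T ≥ 3.155) ≈ 0.001
Since p ≈ 0.001 < α = 0.05, reject H0; the data support H1.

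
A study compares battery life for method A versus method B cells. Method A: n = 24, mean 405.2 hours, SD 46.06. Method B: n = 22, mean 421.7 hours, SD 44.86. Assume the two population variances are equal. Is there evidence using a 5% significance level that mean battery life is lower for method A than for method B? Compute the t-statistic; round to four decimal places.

Let group 1 = method A, group 2 = method B. H0: μ_1 = μ_2; H1: μ_1 < μ_2 (two-sample pooled-variance t-test, left-tailed).
s_p² = [(24−1)·46.06² + (22−1)·44.86²]/(24+22−2) = 2069.45
t = (405.2 − 421.7)/√[2069.45·(1/24 + 1/22)] = -1.2288
df = n₁ + n₂ − 2 = 44
p-value = P(T ≤ -1.2288) ≈ 0.1128
Since p ≈ 0.1128 > α = 0.05, fail to reject H0; the evidence is not statistically significant.

-1.2288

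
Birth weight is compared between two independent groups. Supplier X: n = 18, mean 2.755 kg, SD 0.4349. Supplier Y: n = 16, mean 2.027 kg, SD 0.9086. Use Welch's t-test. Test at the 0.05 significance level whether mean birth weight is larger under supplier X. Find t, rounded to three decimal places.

Let group 1 = supplier X, group 2 = supplier Y. H0: μ_1 = μ_2; H1: μ_1 > μ_2 (Welch's two-sample t-test, right-tailed).
t = (x̄_1 − x̄_2)/√(s_1²/n_1 + s_2²/n_2) = (2.755 − 2.027)/√(0.4349²/18 + 0.9086²/16) = 2.921
Welch–Satterthwaite df ≈ 20.96
p-value = P(T ≥ 2.921) ≈ 0.0041
Since p ≈ 0.0041 < α = 0.05, reject H0; the evidence is statistically significant.

2.921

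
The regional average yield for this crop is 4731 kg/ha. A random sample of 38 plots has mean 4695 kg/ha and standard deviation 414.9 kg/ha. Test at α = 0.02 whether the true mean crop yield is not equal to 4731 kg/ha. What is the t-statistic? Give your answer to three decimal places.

-0.535

H0: μ = 4731; H1: μ ≠ 4731 (one-sample t-test, two-sided).
t = (x̄ − μ₀)/(s/√n) = (4695 − 4731)/(414.9/√38) = -0.535
df = n − 1 = 37
Two-sided p-value ≈ 0.596
Since p ≈ 0.596 > α = 0.02, fail to reject H0; the evidence is not statistically significant.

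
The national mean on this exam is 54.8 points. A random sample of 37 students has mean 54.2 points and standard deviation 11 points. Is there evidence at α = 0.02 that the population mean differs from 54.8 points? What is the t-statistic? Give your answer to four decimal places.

H0: μ = 54.8; H1: μ ≠ 54.8 (one-sample t-test, two-sided).
t = (x̄ − μ₀)/(s/√n) = (54.2 − 54.8)/(11/√37) = -0.3318
df = n − 1 = 36
Two-sided p-value ≈ 0.7420
Since p ≈ 0.7420 > α = 0.02, fail to reject H0; the data do not provide sufficient evidence against H0.

-0.3318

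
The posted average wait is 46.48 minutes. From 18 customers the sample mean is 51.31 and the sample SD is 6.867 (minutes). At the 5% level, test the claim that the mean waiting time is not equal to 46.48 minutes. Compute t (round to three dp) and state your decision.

t = 2.984; reject H0

H0: μ = 46.48; H1: μ ≠ 46.48 (one-sample t-test, two-sided).
t = (x̄ − μ₀)/(s/√n) = (51.31 − 46.48)/(6.867/√18) = 2.984
df = n − 1 = 17
Two-sided p-value ≈ 0.0083
Since p ≈ 0.0083 < α = 0.05, reject H0; the data support H1.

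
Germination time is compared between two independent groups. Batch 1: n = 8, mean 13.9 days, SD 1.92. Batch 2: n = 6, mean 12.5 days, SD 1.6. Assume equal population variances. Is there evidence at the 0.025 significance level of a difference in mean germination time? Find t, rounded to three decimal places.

Let group 1 = batch 1, group 2 = batch 2. H0: μ_1 = μ_2; H1: μ_1 ≠ μ_2 (two-sample pooled-variance t-test, two-sided).
s_p² = [(8−1)·1.92² + (6−1)·1.6²]/(8+6−2) = 3.21707
t = (13.9 − 12.5)/√[3.21707·(1/8 + 1/6)] = 1.445
df = n₁ + n₂ − 2 = 12
Two-sided p-value ≈ 0.1740
Since p ≈ 0.1740 > α = 0.025, fail to reject H0; the data do not provide sufficient evidence against H0.

1.445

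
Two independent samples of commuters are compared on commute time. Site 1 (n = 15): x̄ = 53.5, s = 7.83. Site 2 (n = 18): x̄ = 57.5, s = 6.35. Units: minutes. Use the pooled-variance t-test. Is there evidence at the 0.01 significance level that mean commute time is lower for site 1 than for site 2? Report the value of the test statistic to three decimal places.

-1.621

Let group 1 = site 1, group 2 = site 2. H0: μ_1 = μ_2; H1: μ_1 < μ_2 (two-sample pooled-variance t-test, left-tailed).
s_p² = [(15−1)·7.83² + (18−1)·6.35²]/(15+18−2) = 49.8002
t = (53.5 − 57.5)/√[49.8002·(1/15 + 1/18)] = -1.621
df = n₁ + n₂ − 2 = 31
p-value = P(T ≤ -1.621) ≈ 0.0575
Since p ≈ 0.0575 > α = 0.01, fail to reject H0; the data do not provide sufficient evidence against H0.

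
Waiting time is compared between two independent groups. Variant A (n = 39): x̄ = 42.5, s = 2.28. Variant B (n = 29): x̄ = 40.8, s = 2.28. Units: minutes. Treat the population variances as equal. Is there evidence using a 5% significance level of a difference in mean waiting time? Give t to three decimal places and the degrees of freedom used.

Let group 1 = variant A, group 2 = variant B. H0: μ_1 = μ_2; H1: μ_1 ≠ μ_2 (two-sample pooled-variance t-test, two-sided).
s_p² = [(39−1)·2.28² + (29−1)·2.28²]/(39+29−2) = 5.1984
t = (42.5 − 40.8)/√[5.1984·(1/39 + 1/29)] = 3.041
df = n₁ + n₂ − 2 = 66
Two-sided p-value ≈ 0.003
Since p ≈ 0.003 < α = 0.05, reject H0; the data support H1.

t = 3.041, df = 66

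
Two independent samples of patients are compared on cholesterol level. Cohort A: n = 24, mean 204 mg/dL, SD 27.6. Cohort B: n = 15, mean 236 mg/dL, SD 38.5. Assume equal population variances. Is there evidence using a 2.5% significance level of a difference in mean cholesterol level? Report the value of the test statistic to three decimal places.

Let group 1 = cohort A, group 2 = cohort B. H0: μ_1 = μ_2; H1: μ_1 ≠ μ_2 (two-sample pooled-variance t-test, two-sided).
s_p² = [(24−1)·27.6² + (15−1)·38.5²]/(24+15−2) = 1034.38
t = (204 − 236)/√[1034.38·(1/24 + 1/15)] = -3.023
df = n₁ + n₂ − 2 = 37
Two-sided p-value ≈ 0.0045
Since p ≈ 0.0045 < α = 0.025, reject H0; the evidence is statistically significant.

-3.023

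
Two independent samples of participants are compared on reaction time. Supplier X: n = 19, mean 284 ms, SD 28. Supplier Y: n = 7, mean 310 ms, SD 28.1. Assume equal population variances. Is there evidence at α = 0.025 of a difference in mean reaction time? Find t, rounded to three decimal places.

-2.098

Let group 1 = supplier X, group 2 = supplier Y. H0: μ_1 = μ_2; H1: μ_1 ≠ μ_2 (two-sample pooled-variance t-test, two-sided).
s_p² = [(19−1)·28² + (7−1)·28.1²]/(19+7−2) = 785.403
t = (284 − 310)/√[785.403·(1/19 + 1/7)] = -2.098
df = n₁ + n₂ − 2 = 24
Two-sided p-value ≈ 0.047
Since p ≈ 0.047 > α = 0.025, fail to reject H0; the data do not provide sufficient evidence against H0.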